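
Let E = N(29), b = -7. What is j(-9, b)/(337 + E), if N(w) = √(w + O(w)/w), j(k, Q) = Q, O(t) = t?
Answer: -2359/113539 + 7*√30/113539 ≈ -0.020439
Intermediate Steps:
N(w) = √(1 + w) (N(w) = √(w + w/w) = √(w + 1) = √(1 + w))
E = √30 (E = √(1 + 29) = √30 ≈ 5.4772)
j(-9, b)/(337 + E) = -7/(337 + √30)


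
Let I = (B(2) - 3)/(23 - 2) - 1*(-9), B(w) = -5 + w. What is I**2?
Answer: 3721/49 ≈ 75.939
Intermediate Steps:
I = 61/7 (I = ((-5 + 2) - 3)/(23 - 2) - 1*(-9) = (-3 - 3)/21 + 9 = -6*1/21 + 9 = -2/7 + 9 = 61/7 ≈ 8.7143)
I**2 = (61/7)**2 = 3721/49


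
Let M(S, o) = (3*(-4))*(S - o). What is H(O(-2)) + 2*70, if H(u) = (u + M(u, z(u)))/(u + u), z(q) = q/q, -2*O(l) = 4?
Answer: 263/2 ≈ 131.50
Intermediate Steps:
O(l) = -2 (O(l) = -½*4 = -2)
z(q) = 1
M(S, o) = -12*S + 12*o (M(S, o) = -12*(S - o) = -12*S + 12*o)
H(u) = (12 - 11*u)/(2*u) (H(u) = (u + (-12*u + 12*1))/(u + u) = (u + (-12*u + 12))/((2*u)) = (u + (12 - 12*u))*(1/(2*u)) = (12 - 11*u)*(1/(2*u)) = (12 - 11*u)/(2*u))
H(O(-2)) + 2*70 = (-11/2 + 6/(-2)) + 2*70 = (-11/2 + 6*(-½)) + 140 = (-11/2 - 3) + 140 = -17/2 + 140 = 263/2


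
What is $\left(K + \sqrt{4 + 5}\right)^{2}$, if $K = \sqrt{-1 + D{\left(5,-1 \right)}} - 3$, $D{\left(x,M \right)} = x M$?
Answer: $-6$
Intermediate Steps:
$D{\left(x,M \right)} = M x$
$K = -3 + i \sqrt{6}$ ($K = \sqrt{-1 - 5} - 3 = \sqrt{-6} - 3 = i \sqrt{6} - 3 = -3 + i \sqrt{6} \approx -3.0 + 2.4495 i$)
$\left(K + \sqrt{4 + 5}\right)^{2} = \left(\left(-3 + i \sqrt{6}\right) + \sqrt{4 + 5}\right)^{2} = \left(\left(-3 + i \sqrt{6}\right) + \sqrt{9}\right)^{2} = \left(\left(-3 + i \sqrt{6}\right) + 3\right)^{2} = \left(i \sqrt{6}\right)^{2} = -6$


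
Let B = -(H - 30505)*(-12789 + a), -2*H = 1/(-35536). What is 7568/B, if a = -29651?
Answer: -67234112/11501512459495 ≈ -5.8457e-6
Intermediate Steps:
H = 1/71072 (H = -½/(-35536) = -½*(-1/35536) = 1/71072 ≈ 1.4070e-5)
B = -11501512459495/8884 (B = -(1/71072 - 30505)*(-12789 - 29651) = -(-2168051359)*(-42440)/71072 = -1*11501512459495/8884 = -11501512459495/8884 ≈ -1.2946e+9)
7568/B = 7568/(-11501512459495/8884) = 7568*(-8884/11501512459495) = -67234112/11501512459495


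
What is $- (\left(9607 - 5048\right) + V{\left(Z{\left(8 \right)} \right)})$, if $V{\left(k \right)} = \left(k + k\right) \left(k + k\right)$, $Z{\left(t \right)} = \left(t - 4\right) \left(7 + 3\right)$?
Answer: $-10959$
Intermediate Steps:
$Z{\left(t \right)} = -40 + 10 t$ ($Z{\left(t \right)} = \left(-4 + t\right) 10 = -40 + 10 t$)
$V{\left(k \right)} = 4 k^{2}$ ($V{\left(k \right)} = 2 k 2 k = 4 k^{2}$)
$- (\left(9607 - 5048\right) + V{\left(Z{\left(8 \right)} \right)}) = - (\left(9607 - 5048\right) + 4 \left(-40 + 10 \cdot 8\right)^{2}) = - (4559 + 4 \left(-40 + 80\right)^{2}) = - (4559 + 4 \cdot 40^{2}) = - (4559 + 4 \cdot 1600) = - (4559 + 6400) = \left(-1\right) 10959 = -10959$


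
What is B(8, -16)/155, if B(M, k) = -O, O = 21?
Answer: -21/155 ≈ -0.13548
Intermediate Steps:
B(M, k) = -21 (B(M, k) = -1*21 = -21)
B(8, -16)/155 = -21/155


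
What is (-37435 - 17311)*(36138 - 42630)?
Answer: 355411032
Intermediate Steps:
(-37435 - 17311)*(36138 - 42630) = -54746*(-6492) = 355411032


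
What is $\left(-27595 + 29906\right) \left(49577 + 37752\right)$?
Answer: $201817319$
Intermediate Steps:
$\left(-27595 + 29906\right) \left(49577 + 37752\right) = 2311 \cdot 87329 = 201817319$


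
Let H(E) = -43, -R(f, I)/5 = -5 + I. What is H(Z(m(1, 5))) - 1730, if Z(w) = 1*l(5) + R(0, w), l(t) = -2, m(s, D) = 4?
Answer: -1773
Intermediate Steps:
R(f, I) = 25 - 5*I (R(f, I) = -5*(-5 + I) = 25 - 5*I)
Z(w) = 23 - 5*w (Z(w) = 1*(-2) + (25 - 5*w) = -2 + (25 - 5*w) = 23 - 5*w)
H(Z(m(1, 5))) - 1730 = -43 - 1730 = -1773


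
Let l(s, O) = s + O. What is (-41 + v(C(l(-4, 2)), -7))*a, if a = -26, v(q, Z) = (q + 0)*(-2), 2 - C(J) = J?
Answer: 1274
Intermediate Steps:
l(s, O) = O + s
C(J) = 2 - J
v(q, Z) = -2*q (v(q, Z) = q*(-2) = -2*q)
(-41 + v(C(l(-4, 2)), -7))*a = (-41 - 2*(2 - (2 - 4)))*(-26) = (-41 - 2*(2 - 1*(-2)))*(-26) = (-41 - 2*(2 + 2))*(-26) = (-41 - 2*4)*(-26) = (-41 - 8)*(-26) = -49*(-26) = 1274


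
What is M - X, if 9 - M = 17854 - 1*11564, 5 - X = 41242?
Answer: 34956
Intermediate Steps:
X = -41237 (X = 5 - 1*41242 = 5 - 41242 = -41237)
M = -6281 (M = 9 - (17854 - 1*11564) = 9 - (17854 - 11564) = 9 - 1*6290 = 9 - 6290 = -6281)
M - X = -6281 - 1*(-41237) = -6281 + 41237 = 34956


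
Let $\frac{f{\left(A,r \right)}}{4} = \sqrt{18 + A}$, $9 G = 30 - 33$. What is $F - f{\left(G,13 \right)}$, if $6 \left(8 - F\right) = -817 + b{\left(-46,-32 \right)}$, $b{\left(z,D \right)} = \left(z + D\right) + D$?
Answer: $\frac{325}{2} - \frac{4 \sqrt{159}}{3} \approx 145.69$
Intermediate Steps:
$b{\left(z,D \right)} = z + 2 D$ ($b{\left(z,D \right)} = \left(D + z\right) + D = z + 2 D$)
$G = - \frac{1}{3}$ ($G = \frac{30 - 33}{9} = \frac{1}{9} \left(-3\right) = - \frac{1}{3} \approx -0.33333$)
$f{\left(A,r \right)} = 4 \sqrt{18 + A}$
$F = \frac{325}{2}$ ($F = 8 - \frac{-817 + \left(-46 + 2 \left(-32\right)\right)}{6} = 8 - \frac{-817 - 110}{6} = 8 - - \frac{309}{2} = 8 + \frac{309}{2} = \frac{325}{2} \approx 162.5$)
$F - f{\left(G,13 \right)} = \frac{325}{2} - 4 \sqrt{18 - \frac{1}{3}} = \frac{325}{2} - 4 \sqrt{\frac{53}{3}} = \frac{325}{2} - 4 \frac{\sqrt{159}}{3} = \frac{325}{2} - \frac{4 \sqrt{159}}{3}$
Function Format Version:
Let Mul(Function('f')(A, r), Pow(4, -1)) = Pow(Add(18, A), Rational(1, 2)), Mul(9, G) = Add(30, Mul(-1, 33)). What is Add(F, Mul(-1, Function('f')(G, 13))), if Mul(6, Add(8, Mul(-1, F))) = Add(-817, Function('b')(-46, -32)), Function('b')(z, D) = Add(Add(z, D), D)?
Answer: Add(Rational(325, 2), Mul(Rational(-4, 3), Pow(159, Rational(1, 2)))) ≈ 145.69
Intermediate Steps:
Function('b')(z, D) = Add(z, Mul(2, D)) (Function('b')(z, D) = Add(Add(D, z), D) = Add(z, Mul(2, D)))
G = Rational(-1, 3) (G = Mul(Rational(1, 9), Add(30, Mul(-1, 33))) = Mul(Rational(1, 9), Add(30, -33)) = Mul(Rational(1, 9), -3) = Rational(-1, 3) ≈ -0.33333)
Function('f')(A, r) = Mul(4, Pow(Add(18, A), Rational(1, 2)))
F = Rational(325, 2) (F = Add(8, Mul(Rational(-1, 6), Add(-817, Add(-46, Mul(2, -32))))) = Add(8, Mul(Rational(-1, 6), Add(-817, Add(-46, -64)))) = Add(8, Mul(Rational(-1, 6), Add(-817, -110))) = Add(8, Mul(Rational(-1, 6), -927)) = Add(8, Rational(309, 2)) = Rational(325, 2) ≈ 162.50)
Add(F, Mul(-1, Function('f')(G, 13))) = Add(Rational(325, 2), Mul(-1, Mul(4, Pow(Add(18, Rational(-1, 3)), Rational(1, 2))))) = Add(Rational(325, 2), Mul(-1, Mul(4, Pow(Rational(53, 3), Rational(1, 2))))) = Add(Rational(325, 2), Mul(-1, Mul(4, Mul(Rational(1, 3), Pow(159, Rational(1, 2)))))) = Add(Rational(325, 2), Mul(-1, Mul(Rational(4, 3), Pow(159, Rational(1, 2))))) = Add(Rational(325, 2), Mul(Rational(-4, 3), Pow(159, Rational(1, 2))))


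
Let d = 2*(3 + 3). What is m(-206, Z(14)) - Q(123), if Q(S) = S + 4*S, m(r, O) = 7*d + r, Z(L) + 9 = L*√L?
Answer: -737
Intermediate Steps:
d = 12 (d = 2*6 = 12)
Z(L) = -9 + L^(3/2) (Z(L) = -9 + L*√L = -9 + L^(3/2))
m(r, O) = 84 + r (m(r, O) = 7*12 + r = 84 + r)
Q(S) = 5*S
m(-206, Z(14)) - Q(123) = (84 - 206) - 5*123 = -122 - 1*615 = -122 - 615 = -737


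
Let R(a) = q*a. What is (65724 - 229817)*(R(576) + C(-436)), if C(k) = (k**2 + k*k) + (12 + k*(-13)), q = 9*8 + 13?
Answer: -71352887376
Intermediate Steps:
q = 85 (q = 72 + 13 = 85)
R(a) = 85*a
C(k) = 12 - 13*k + 2*k**2 (C(k) = (k**2 + k**2) + (12 - 13*k) = 2*k**2 + (12 - 13*k) = 12 - 13*k + 2*k**2)
(65724 - 229817)*(R(576) + C(-436)) = (65724 - 229817)*(85*576 + (12 - 13*(-436) + 2*(-436)**2)) = -164093*(48960 + (12 + 5668 + 2*190096)) = -164093*(48960 + (12 + 5668 + 380192)) = -164093*(48960 + 385872) = -164093*434832 = -71352887376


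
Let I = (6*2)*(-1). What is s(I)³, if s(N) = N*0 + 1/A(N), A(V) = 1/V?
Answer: -1728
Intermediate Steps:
I = -12 (I = 12*(-1) = -12)
s(N) = N (s(N) = N*0 + 1/(1/N) = 0 + N = N)
s(I)³ = (-12)³ = -1728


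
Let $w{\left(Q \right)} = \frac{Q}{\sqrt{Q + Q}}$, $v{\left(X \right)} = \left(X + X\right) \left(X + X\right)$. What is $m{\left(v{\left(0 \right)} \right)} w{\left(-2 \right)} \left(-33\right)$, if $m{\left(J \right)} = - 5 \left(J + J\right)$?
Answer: $0$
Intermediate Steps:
$v{\left(X \right)} = 4 X^{2}$ ($v{\left(X \right)} = 2 X 2 X = 4 X^{2}$)
$m{\left(J \right)} = - 10 J$ ($m{\left(J \right)} = - 5 \cdot 2 J = - 10 J$)
$w{\left(Q \right)} = \frac{\sqrt{2} \sqrt{Q}}{2}$ ($w{\left(Q \right)} = \frac{Q}{\sqrt{2 Q}} = \frac{Q}{\sqrt{2} \sqrt{Q}} = Q \frac{\sqrt{2}}{2 \sqrt{Q}} = \frac{\sqrt{2} \sqrt{Q}}{2}$)
$m{\left(v{\left(0 \right)} \right)} w{\left(-2 \right)} \left(-33\right) = - 10 \cdot 4 \cdot 0^{2} \frac{\sqrt{2} \sqrt{-2}}{2} \left(-33\right) = - 10 \cdot 4 \cdot 0 \frac{\sqrt{2} i \sqrt{2}}{2} \left(-33\right) = \left(-10\right) 0 i \left(-33\right) = 0 i \left(-33\right) = 0 \left(-33\right) = 0$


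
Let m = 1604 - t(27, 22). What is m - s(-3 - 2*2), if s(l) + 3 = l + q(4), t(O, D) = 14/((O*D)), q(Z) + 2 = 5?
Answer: 478460/297 ≈ 1611.0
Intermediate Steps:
q(Z) = 3 (q(Z) = -2 + 5 = 3)
t(O, D) = 14/(D*O) (t(O, D) = 14/((D*O)) = 14*(1/(D*O)) = 14/(D*O))
s(l) = l (s(l) = -3 + (l + 3) = -3 + (3 + l) = l)
m = 476381/297 (m = 1604 - 14/(22*27) = 1604 - 1*7/297 = 1604 - 7/297 = 476381/297 ≈ 1604.0)
m - s(-3 - 2*2) = 476381/297 - (-3 - 2*2) = 476381/297 - (-3 - 4) = 476381/297 - 1*(-7) = 476381/297 + 7 = 478460/297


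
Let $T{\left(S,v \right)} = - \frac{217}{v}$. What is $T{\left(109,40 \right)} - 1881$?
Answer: $- \frac{75457}{40} \approx -1886.4$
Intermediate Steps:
$T{\left(109,40 \right)} - 1881 = - \frac{217}{40} - 1881 = - \frac{75457}{40}$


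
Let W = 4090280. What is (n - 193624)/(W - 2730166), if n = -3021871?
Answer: -3215495/1360114 ≈ -2.3641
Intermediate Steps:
(n - 193624)/(W - 2730166) = (-3021871 - 193624)/(4090280 - 2730166) = -3215495/1360114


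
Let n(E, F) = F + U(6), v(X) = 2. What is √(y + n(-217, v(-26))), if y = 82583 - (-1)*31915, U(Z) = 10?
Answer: √114510 ≈ 338.39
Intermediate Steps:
y = 114498 (y = 82583 - 1*(-31915) = 82583 + 31915 = 114498)
n(E, F) = 10 + F (n(E, F) = F + 10 = 10 + F)
√(y + n(-217, v(-26))) = √(114498 + (10 + 2)) = √(114498 + 12) = √114510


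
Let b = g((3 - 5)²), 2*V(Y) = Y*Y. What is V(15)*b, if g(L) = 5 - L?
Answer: 225/2 ≈ 112.50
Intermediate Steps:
V(Y) = Y²/2 (V(Y) = (Y*Y)/2 = Y²/2)
b = 1 (b = 5 - (3 - 5)² = 5 - 1*(-2)² = 5 - 1*4 = 5 - 4 = 1)
V(15)*b = ((½)*15²)*1 = ((½)*225)*1 = (225/2)*1 = 225/2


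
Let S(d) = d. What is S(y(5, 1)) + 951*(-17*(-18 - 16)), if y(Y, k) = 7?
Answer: 549685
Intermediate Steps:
S(y(5, 1)) + 951*(-17*(-18 - 16)) = 7 + 951*(-17*(-18 - 16)) = 7 + 951*(-17*(-34)) = 7 + 951*578 = 7 + 549678 = 549685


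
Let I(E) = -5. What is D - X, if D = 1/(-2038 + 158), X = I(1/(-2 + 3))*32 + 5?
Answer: 291399/1880 ≈ 155.00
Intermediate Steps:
X = -155 (X = -5*32 + 5 = -160 + 5 = -155)
D = -1/1880 (D = 1/(-1880) = -1/1880 ≈ -0.00053191)
D - X = -1/1880 - 1*(-155) = -1/1880 + 155 = 291399/1880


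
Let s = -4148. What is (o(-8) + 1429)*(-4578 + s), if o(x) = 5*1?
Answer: -12513084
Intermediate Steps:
o(x) = 5
(o(-8) + 1429)*(-4578 + s) = (5 + 1429)*(-4578 - 4148) = 1434*(-8726) = -12513084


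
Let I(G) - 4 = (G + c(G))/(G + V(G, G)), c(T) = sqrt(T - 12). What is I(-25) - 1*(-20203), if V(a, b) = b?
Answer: 40415/2 - I*sqrt(37)/50 ≈ 20208.0 - 0.12166*I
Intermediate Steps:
c(T) = sqrt(-12 + T)
I(G) = 4 + (G + sqrt(-12 + G))/(2*G) (I(G) = 4 + (G + sqrt(-12 + G))/(G + G) = 4 + (G + sqrt(-12 + G))/((2*G)) = 4 + (G + sqrt(-12 + G))*(1/(2*G)) = 4 + (G + sqrt(-12 + G))/(2*G))
I(-25) - 1*(-20203) = (1/2)*(sqrt(-12 - 25) + 9*(-25))/(-25) - 1*(-20203) = (1/2)*(-1/25)*(sqrt(-37) - 225) + 20203 = (1/2)*(-1/25)*(I*sqrt(37) - 225) + 20203 = (1/2)*(-1/25)*(-225 + I*sqrt(37)) + 20203 = (9/2 - I*sqrt(37)/50) + 20203 = 40415/2 - I*sqrt(37)/50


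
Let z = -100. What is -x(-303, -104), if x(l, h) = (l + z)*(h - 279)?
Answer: -154349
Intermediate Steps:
x(l, h) = (-279 + h)*(-100 + l) (x(l, h) = (l - 100)*(h - 279) = (-100 + l)*(-279 + h) = (-279 + h)*(-100 + l))
-x(-303, -104) = -(27900 - 279*(-303) - 100*(-104) - 104*(-303)) = -(27900 + 84537 + 10400 + 31512) = -1*154349 = -154349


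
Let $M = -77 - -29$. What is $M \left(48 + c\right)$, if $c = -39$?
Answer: $-432$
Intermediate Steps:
$M = -48$ ($M = -77 + 29 = -48$)
$M \left(48 + c\right) = - 48 \left(48 - 39\right) = \left(-48\right) 9 = -432$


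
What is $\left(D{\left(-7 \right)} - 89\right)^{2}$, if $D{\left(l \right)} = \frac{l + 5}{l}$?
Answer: $\frac{385641}{49} \approx 7870.2$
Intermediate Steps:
$D{\left(l \right)} = \frac{5 + l}{l}$
$\left(D{\left(-7 \right)} - 89\right)^{2} = \left(\frac{5 - 7}{-7} - 89\right)^{2} = \left(\left(- \frac{1}{7}\right) \left(-2\right) - 89\right)^{2} = \left(\frac{2}{7} - 89\right)^{2} = \left(- \frac{621}{7}\right)^{2} = \frac{385641}{49}$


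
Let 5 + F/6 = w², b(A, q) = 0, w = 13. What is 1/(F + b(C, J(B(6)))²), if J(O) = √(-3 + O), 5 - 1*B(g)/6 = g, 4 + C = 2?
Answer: 1/984 ≈ 0.0010163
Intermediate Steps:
C = -2 (C = -4 + 2 = -2)
B(g) = 30 - 6*g
F = 984 (F = -30 + 6*13² = -30 + 6*169 = -30 + 1014 = 984)
1/(F + b(C, J(B(6)))²) = 1/(984 + 0²) = 1/(984 + 0) = 1/984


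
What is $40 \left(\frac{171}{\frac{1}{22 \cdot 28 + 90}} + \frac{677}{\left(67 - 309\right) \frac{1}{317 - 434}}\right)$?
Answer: $\frac{585898020}{121} \approx 4.8421 \cdot 10^{6}$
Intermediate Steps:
$40 \left(\frac{171}{\frac{1}{22 \cdot 28 + 90}} + \frac{677}{\left(67 - 309\right) \frac{1}{317 - 434}}\right) = 40 \left(\frac{171}{\frac{1}{616 + 90}} + \frac{677}{\left(-242\right) \frac{1}{-117}}\right) = 40 \left(\frac{171}{\frac{1}{706}} + \frac{677}{\left(-242\right) \left(- \frac{1}{117}\right)}\right) = 40 \left(171 \frac{1}{\frac{1}{706}} + \frac{677}{\frac{242}{117}}\right) = 40 \left(171 \cdot 706 + 677 \cdot \frac{117}{242}\right) = 40 \left(120726 + \frac{79209}{242}\right) = 40 \cdot \frac{29294901}{242} = \frac{585898020}{121}$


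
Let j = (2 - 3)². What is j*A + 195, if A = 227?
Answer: 422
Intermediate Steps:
j = 1 (j = (-1)² = 1)
j*A + 195 = 1*227 + 195 = 227 + 195 = 422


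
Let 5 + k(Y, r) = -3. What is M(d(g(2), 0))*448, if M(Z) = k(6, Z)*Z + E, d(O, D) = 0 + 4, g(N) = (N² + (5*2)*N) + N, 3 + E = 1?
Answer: -15232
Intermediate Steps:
k(Y, r) = -8 (k(Y, r) = -5 - 3 = -8)
E = -2 (E = -3 + 1 = -2)
g(N) = N² + 11*N (g(N) = (N² + 10*N) + N = N² + 11*N)
d(O, D) = 4
M(Z) = -2 - 8*Z (M(Z) = -8*Z - 2 = -2 - 8*Z)
M(d(g(2), 0))*448 = (-2 - 8*4)*448 = (-2 - 32)*448 = -34*448 = -15232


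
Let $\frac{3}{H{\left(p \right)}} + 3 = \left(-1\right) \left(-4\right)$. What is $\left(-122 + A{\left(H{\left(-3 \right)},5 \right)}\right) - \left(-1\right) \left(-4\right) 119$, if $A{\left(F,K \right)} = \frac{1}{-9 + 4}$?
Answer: $- \frac{2991}{5} \approx -598.2$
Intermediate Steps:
$H{\left(p \right)} = 3$ ($H{\left(p \right)} = \frac{3}{-3 - -4} = \frac{3}{-3 + 4} = \frac{3}{1} = 3 \cdot 1 = 3$)
$A{\left(F,K \right)} = - \frac{1}{5}$ ($A{\left(F,K \right)} = \frac{1}{-5} = - \frac{1}{5}$)
$\left(-122 + A{\left(H{\left(-3 \right)},5 \right)}\right) - \left(-1\right) \left(-4\right) 119 = \left(-122 - \frac{1}{5}\right) - \left(-1\right) \left(-4\right) 119 = - \frac{611}{5} - 4 \cdot 119 = - \frac{611}{5} - 476 = - \frac{2991}{5}$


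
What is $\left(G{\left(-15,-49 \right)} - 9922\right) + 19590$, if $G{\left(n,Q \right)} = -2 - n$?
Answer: $9681$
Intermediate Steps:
$\left(G{\left(-15,-49 \right)} - 9922\right) + 19590 = \left(\left(-2 - -15\right) - 9922\right) + 19590 = \left(\left(-2 + 15\right) - 9922\right) + 19590 = \left(13 - 9922\right) + 19590 = -9909 + 19590 = 9681$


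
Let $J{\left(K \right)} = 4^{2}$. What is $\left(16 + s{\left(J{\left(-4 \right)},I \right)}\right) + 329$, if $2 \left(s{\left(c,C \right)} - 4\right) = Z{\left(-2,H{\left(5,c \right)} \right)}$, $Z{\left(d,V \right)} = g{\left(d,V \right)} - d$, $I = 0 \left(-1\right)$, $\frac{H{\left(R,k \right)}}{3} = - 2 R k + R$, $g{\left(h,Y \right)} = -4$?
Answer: $348$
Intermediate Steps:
$H{\left(R,k \right)} = 3 R - 6 R k$ ($H{\left(R,k \right)} = 3 \left(- 2 R k + R\right) = 3 \left(R - 2 R k\right) = 3 R - 6 R k$)
$I = 0$
$Z{\left(d,V \right)} = -4 - d$
$J{\left(K \right)} = 16$
$s{\left(c,C \right)} = 3$ ($s{\left(c,C \right)} = 4 + \frac{-4 - -2}{2} = 4 + \frac{-4 + 2}{2} = 4 + \frac{1}{2} \left(-2\right) = 4 - 1 = 3$)
$\left(16 + s{\left(J{\left(-4 \right)},I \right)}\right) + 329 = \left(16 + 3\right) + 329 = 19 + 329 = 348$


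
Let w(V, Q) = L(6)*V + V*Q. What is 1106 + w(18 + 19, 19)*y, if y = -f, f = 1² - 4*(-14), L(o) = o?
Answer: -51619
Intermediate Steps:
w(V, Q) = 6*V + Q*V (w(V, Q) = 6*V + V*Q = 6*V + Q*V)
f = 57 (f = 1 + 56 = 57)
y = -57 (y = -1*57 = -57)
1106 + w(18 + 19, 19)*y = 1106 + ((18 + 19)*(6 + 19))*(-57) = 1106 + (37*25)*(-57) = 1106 + 925*(-57) = 1106 - 52725 = -51619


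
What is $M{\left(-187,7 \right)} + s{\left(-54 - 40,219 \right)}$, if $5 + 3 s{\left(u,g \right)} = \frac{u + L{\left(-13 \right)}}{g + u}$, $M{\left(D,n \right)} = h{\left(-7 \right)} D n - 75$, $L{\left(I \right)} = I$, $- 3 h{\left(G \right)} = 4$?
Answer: $\frac{625643}{375} \approx 1668.4$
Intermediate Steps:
$h{\left(G \right)} = - \frac{4}{3}$ ($h{\left(G \right)} = \left(- \frac{1}{3}\right) 4 = - \frac{4}{3}$)
$M{\left(D,n \right)} = -75 - \frac{4 D n}{3}$ ($M{\left(D,n \right)} = - \frac{4 D}{3} n - 75 = - \frac{4 D n}{3} - 75 = -75 - \frac{4 D n}{3}$)
$s{\left(u,g \right)} = - \frac{5}{3} + \frac{-13 + u}{3 \left(g + u\right)}$ ($s{\left(u,g \right)} = - \frac{5}{3} + \frac{\left(u - 13\right) \frac{1}{g + u}}{3} = - \frac{5}{3} + \frac{\left(-13 + u\right) \frac{1}{g + u}}{3} = - \frac{5}{3} + \frac{\frac{1}{g + u} \left(-13 + u\right)}{3} = - \frac{5}{3} + \frac{-13 + u}{3 \left(g + u\right)}$)
$M{\left(-187,7 \right)} + s{\left(-54 - 40,219 \right)} = \left(-75 - \left(- \frac{748}{3}\right) 7\right) + \frac{-13 - 1095 - 4 \left(-54 - 40\right)}{3 \left(219 - 94\right)} = \left(-75 + \frac{5236}{3}\right) + \frac{-13 - 1095 - -376}{3 \left(219 - 94\right)} = \frac{5011}{3} + \frac{-13 - 1095 + 376}{3 \cdot 125} = \frac{5011}{3} + \frac{1}{3} \cdot \frac{1}{125} \left(-732\right) = \frac{5011}{3} - \frac{244}{125} = \frac{625643}{375}$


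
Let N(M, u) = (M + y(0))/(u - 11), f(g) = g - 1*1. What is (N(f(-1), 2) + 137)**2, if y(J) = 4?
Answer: 1515361/81 ≈ 18708.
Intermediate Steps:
f(g) = -1 + g (f(g) = g - 1 = -1 + g)
N(M, u) = (4 + M)/(-11 + u) (N(M, u) = (M + 4)/(u - 11) = (4 + M)/(-11 + u))
(N(f(-1), 2) + 137)**2 = ((4 + (-1 - 1))/(-11 + 2) + 137)**2 = ((4 - 2)/(-9) + 137)**2 = (-1/9*2 + 137)**2 = (-2/9 + 137)**2 = (1231/9)**2 = 1515361/81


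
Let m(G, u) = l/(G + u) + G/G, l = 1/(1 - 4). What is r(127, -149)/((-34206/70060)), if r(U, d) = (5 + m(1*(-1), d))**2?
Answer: -25555789703/346335750 ≈ -73.789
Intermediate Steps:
l = -1/3 (l = 1/(-3) = -1/3 ≈ -0.33333)
m(G, u) = 1 - 1/(3*(G + u)) (m(G, u) = -1/(3*(G + u)) + G/G = -1/(3*(G + u)) + 1 = 1 - 1/(3*(G + u)))
r(U, d) = (5 + (-4/3 + d)/(-1 + d))**2 (r(U, d) = (5 + (-1/3 + 1*(-1) + d)/(1*(-1) + d))**2 = (5 + (-1/3 - 1 + d)/(-1 + d))**2 = (5 + (-4/3 + d)/(-1 + d))**2)
r(127, -149)/((-34206/70060)) = ((19 - 18*(-149))**2/(9*(-1 - 149)**2))/((-34206/70060)) = ((1/9)*(19 + 2682)**2/(-150)**2)/((-34206*1/70060)) = ((1/9)*(1/22500)*2701**2)/(-17103/35030) = ((1/9)*(1/22500)*7295401)*(-35030/17103) = (7295401/202500)*(-35030/17103) = -25555789703/346335750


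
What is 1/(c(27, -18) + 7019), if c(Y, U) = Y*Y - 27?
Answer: 1/7721 ≈ 0.00012952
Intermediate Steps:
c(Y, U) = -27 + Y**2 (c(Y, U) = Y**2 - 27 = -27 + Y**2)
1/(c(27, -18) + 7019) = 1/((-27 + 27**2) + 7019) = 1/((-27 + 729) + 7019) = 1/(702 + 7019) = 1/7721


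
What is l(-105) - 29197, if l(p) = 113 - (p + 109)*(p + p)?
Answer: -28244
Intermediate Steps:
l(p) = 113 - 2*p*(109 + p) (l(p) = 113 - (109 + p)*2*p = 113 - 2*p*(109 + p))
l(-105) - 29197 = (113 - 218*(-105) - 2*(-105)**2) - 29197 = (113 + 22890 - 2*11025) - 29197 = (113 + 22890 - 22050) - 29197 = 953 - 29197 = -28244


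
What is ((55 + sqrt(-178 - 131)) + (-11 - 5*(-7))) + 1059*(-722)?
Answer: -764519 + I*sqrt(309) ≈ -7.6452e+5 + 17.578*I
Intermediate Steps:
((55 + sqrt(-178 - 131)) + (-11 - 5*(-7))) + 1059*(-722) = ((55 + sqrt(-309)) + (-11 + 35)) - 764598 = ((55 + I*sqrt(309)) + 24) - 764598 = (79 + I*sqrt(309)) - 764598 = -764519 + I*sqrt(309)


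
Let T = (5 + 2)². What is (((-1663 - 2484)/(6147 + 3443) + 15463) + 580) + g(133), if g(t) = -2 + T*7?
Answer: 157118413/9590 ≈ 16384.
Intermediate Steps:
T = 49 (T = 7² = 49)
g(t) = 341 (g(t) = -2 + 49*7 = -2 + 343 = 341)
(((-1663 - 2484)/(6147 + 3443) + 15463) + 580) + g(133) = (((-1663 - 2484)/(6147 + 3443) + 15463) + 580) + 341 = ((-4147/9590 + 15463) + 580) + 341 = (148286023/9590 + 580) + 341 = 153848223/9590 + 341 = 157118413/9590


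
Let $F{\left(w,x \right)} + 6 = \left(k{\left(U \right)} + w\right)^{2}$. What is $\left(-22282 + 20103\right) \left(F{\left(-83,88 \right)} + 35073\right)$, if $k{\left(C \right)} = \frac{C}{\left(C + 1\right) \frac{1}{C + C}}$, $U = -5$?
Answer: $- \frac{385136071}{4} \approx -9.6284 \cdot 10^{7}$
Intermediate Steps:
$k{\left(C \right)} = \frac{2 C^{2}}{1 + C}$ ($k{\left(C \right)} = \frac{C}{\left(1 + C\right) \frac{1}{2 C}} = \frac{C}{\frac{1}{2} \frac{1}{C} \left(1 + C\right)} = C \frac{2 C}{1 + C} = \frac{2 C^{2}}{1 + C}$)
$F{\left(w,x \right)} = -6 + \left(- \frac{25}{2} + w\right)^{2}$ ($F{\left(w,x \right)} = -6 + \left(\frac{2 \left(-5\right)^{2}}{1 - 5} + w\right)^{2} = -6 + \left(2 \cdot 25 \frac{1}{-4} + w\right)^{2} = -6 + \left(2 \cdot 25 \left(- \frac{1}{4}\right) + w\right)^{2} = -6 + \left(- \frac{25}{2} + w\right)^{2}$)
$\left(-22282 + 20103\right) \left(F{\left(-83,88 \right)} + 35073\right) = \left(-22282 + 20103\right) \left(\left(-6 + \frac{\left(-25 + 2 \left(-83\right)\right)^{2}}{4}\right) + 35073\right) = - 2179 \left(\left(-6 + \frac{\left(-25 - 166\right)^{2}}{4}\right) + 35073\right) = - 2179 \left(\left(-6 + \frac{\left(-191\right)^{2}}{4}\right) + 35073\right) = - 2179 \left(\left(-6 + \frac{1}{4} \cdot 36481\right) + 35073\right) = - 2179 \left(\left(-6 + \frac{36481}{4}\right) + 35073\right) = - 2179 \left(\frac{36457}{4} + 35073\right) = \left(-2179\right) \frac{176749}{4} = - \frac{385136071}{4}$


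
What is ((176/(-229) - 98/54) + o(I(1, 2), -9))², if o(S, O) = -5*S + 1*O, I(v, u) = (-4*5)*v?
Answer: 298859022400/38229489 ≈ 7817.5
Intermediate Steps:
I(v, u) = -20*v
o(S, O) = O - 5*S (o(S, O) = -5*S + O = O - 5*S)
((176/(-229) - 98/54) + o(I(1, 2), -9))² = ((176/(-229) - 98/54) + (-9 - (-100)))² = ((176*(-1/229) - 98*1/54) + (-9 - 5*(-20)))² = ((-176/229 - 49/27) + (-9 + 100))² = (-15973/6183 + 91)² = (546680/6183)² = 298859022400/38229489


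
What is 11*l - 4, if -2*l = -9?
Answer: 91/2 ≈ 45.500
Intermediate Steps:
l = 9/2 (l = -½*(-9) = 9/2 ≈ 4.5000)
11*l - 4 = 11*(9/2) - 4 = 99/2 - 4 = 91/2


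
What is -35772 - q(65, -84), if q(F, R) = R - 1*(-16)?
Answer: -35704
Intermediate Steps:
q(F, R) = 16 + R (q(F, R) = R + 16 = 16 + R)
-35772 - q(65, -84) = -35772 - (16 - 84) = -35772 - 1*(-68) = -35772 + 68 = -35704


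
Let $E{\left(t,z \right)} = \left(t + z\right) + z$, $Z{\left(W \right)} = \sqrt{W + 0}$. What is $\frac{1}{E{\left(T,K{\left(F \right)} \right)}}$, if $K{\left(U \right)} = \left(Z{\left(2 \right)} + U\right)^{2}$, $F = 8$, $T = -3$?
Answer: $\frac{129}{14593} - \frac{32 \sqrt{2}}{14593} \approx 0.0057387$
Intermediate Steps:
$Z{\left(W \right)} = \sqrt{W}$
$K{\left(U \right)} = \left(U + \sqrt{2}\right)^{2}$ ($K{\left(U \right)} = \left(\sqrt{2} + U\right)^{2} = \left(U + \sqrt{2}\right)^{2}$)
$E{\left(t,z \right)} = t + 2 z$
$\frac{1}{E{\left(T,K{\left(F \right)} \right)}} = \frac{1}{-3 + 2 \left(8 + \sqrt{2}\right)^{2}}$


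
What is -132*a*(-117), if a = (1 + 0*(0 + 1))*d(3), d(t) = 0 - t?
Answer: -46332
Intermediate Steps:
d(t) = -t
a = -3 (a = (1 + 0*(0 + 1))*(-1*3) = (1 + 0*1)*(-3) = (1 + 0)*(-3) = 1*(-3) = -3)
-132*a*(-117) = -132*(-3)*(-117) = 396*(-117) = -46332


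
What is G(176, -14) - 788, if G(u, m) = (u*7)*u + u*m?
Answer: 213580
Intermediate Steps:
G(u, m) = 7*u² + m*u (G(u, m) = (7*u)*u + m*u = 7*u² + m*u)
G(176, -14) - 788 = 176*(-14 + 7*176) - 788 = 176*(-14 + 1232) - 788 = 176*1218 - 788 = 214368 - 788 = 213580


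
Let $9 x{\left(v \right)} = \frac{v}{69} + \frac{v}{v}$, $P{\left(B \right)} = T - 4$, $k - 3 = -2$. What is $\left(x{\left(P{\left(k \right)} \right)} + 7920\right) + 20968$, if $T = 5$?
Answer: $\frac{17939518}{621} \approx 28888.0$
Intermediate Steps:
$k = 1$ ($k = 3 - 2 = 1$)
$P{\left(B \right)} = 1$ ($P{\left(B \right)} = 5 - 4 = 1$)
$x{\left(v \right)} = \frac{1}{9} + \frac{v}{621}$ ($x{\left(v \right)} = \frac{\frac{v}{69} + \frac{v}{v}}{9} = \frac{v \frac{1}{69} + 1}{9} = \frac{\frac{v}{69} + 1}{9} = \frac{1 + \frac{v}{69}}{9} = \frac{1}{9} + \frac{v}{621}$)
$\left(x{\left(P{\left(k \right)} \right)} + 7920\right) + 20968 = \left(\left(\frac{1}{9} + \frac{1}{621} \cdot 1\right) + 7920\right) + 20968 = \left(\left(\frac{1}{9} + \frac{1}{621}\right) + 7920\right) + 20968 = \left(\frac{70}{621} + 7920\right) + 20968 = \frac{4918390}{621} + 20968 = \frac{17939518}{621}$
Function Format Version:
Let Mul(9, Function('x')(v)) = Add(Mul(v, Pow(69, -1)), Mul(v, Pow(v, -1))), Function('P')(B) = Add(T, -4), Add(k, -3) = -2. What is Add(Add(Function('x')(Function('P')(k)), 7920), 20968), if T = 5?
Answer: Rational(17939518, 621) ≈ 28888.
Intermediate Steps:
k = 1 (k = Add(3, -2) = 1)
Function('P')(B) = 1 (Function('P')(B) = Add(5, -4) = 1)
Function('x')(v) = Add(Rational(1, 9), Mul(Rational(1, 621), v)) (Function('x')(v) = Mul(Rational(1, 9), Add(Mul(v, Pow(69, -1)), Mul(v, Pow(v, -1)))) = Mul(Rational(1, 9), Add(Mul(v, Rational(1, 69)), 1)) = Mul(Rational(1, 9), Add(Mul(Rational(1, 69), v), 1)) = Mul(Rational(1, 9), Add(1, Mul(Rational(1, 69), v))) = Add(Rational(1, 9), Mul(Rational(1, 621), v)))
Add(Add(Function('x')(Function('P')(k)), 7920), 20968) = Add(Add(Add(Rational(1, 9), Mul(Rational(1, 621), 1)), 7920), 20968) = Add(Add(Add(Rational(1, 9), Rational(1, 621)), 7920), 20968) = Add(Add(Rational(70, 621), 7920), 20968) = Add(Rational(4918390, 621), 20968) = Rational(17939518, 621)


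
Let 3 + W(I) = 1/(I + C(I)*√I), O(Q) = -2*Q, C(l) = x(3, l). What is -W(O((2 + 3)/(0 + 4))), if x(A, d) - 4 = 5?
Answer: 503/167 + 18*I*√10/835 ≈ 3.012 + 0.068169*I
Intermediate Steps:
x(A, d) = 9 (x(A, d) = 4 + 5 = 9)
C(l) = 9
W(I) = -3 + 1/(I + 9*√I)
-W(O((2 + 3)/(0 + 4))) = -(1 - 27*√2*(I*√(2 + 3)/√(0 + 4)) - (-6)*(2 + 3)/(0 + 4))/(-2*(2 + 3)/(0 + 4) + 9*√(-2*(2 + 3)/(0 + 4))) = -(1 - 27*I*√10/2 - (-6)*5/4)/(-10/4 + 9*√(-10/4)) = -(1 - 27*I*√10/2 - (-6)*5*(¼))/(-10/4 + 9*√(-10/4)) = -(1 - 27*I*√10/2 - (-6)*5/4)/(-2*5/4 + 9*√(-2*5/4)) = -(1 - 27*I*√10/2 - 3*(-5/2))/(-5/2 + 9*√(-5/2)) = -(1 - 27*I*√10/2 + 15/2)/(-5/2 + 9*(I*√10/2)) = -(1 - 27*I*√10/2 + 15/2)/(-5/2 + 9*I*√10/2) = -(17/2 - 27*I*√10/2)/(-5/2 + 9*I*√10/2)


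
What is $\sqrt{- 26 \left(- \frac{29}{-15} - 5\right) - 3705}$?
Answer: $\frac{i \sqrt{815685}}{15} \approx 60.21 i$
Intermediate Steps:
$\sqrt{- 26 \left(- \frac{29}{-15} - 5\right) - 3705} = \sqrt{- 26 \left(\left(-29\right) \left(- \frac{1}{15}\right) - 5\right) - 3705} = \sqrt{- 26 \left(\frac{29}{15} - 5\right) - 3705} = \sqrt{\left(-26\right) \left(- \frac{46}{15}\right) - 3705} = \sqrt{\frac{1196}{15} - 3705} = \sqrt{- \frac{54379}{15}} = \frac{i \sqrt{815685}}{15}$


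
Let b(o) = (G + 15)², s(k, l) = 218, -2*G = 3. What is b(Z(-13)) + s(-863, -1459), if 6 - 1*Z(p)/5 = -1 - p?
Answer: 1601/4 ≈ 400.25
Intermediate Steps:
G = -3/2 (G = -½*3 = -3/2 ≈ -1.5000)
Z(p) = 35 + 5*p (Z(p) = 30 - 5*(-1 - p) = 30 + (5 + 5*p) = 35 + 5*p)
b(o) = 729/4 (b(o) = (-3/2 + 15)² = (27/2)² = 729/4)
b(Z(-13)) + s(-863, -1459) = 729/4 + 218 = 1601/4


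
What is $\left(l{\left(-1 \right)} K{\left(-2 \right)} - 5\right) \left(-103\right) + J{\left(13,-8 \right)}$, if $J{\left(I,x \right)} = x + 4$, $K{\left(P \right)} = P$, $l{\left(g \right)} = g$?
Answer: $305$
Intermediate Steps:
$J{\left(I,x \right)} = 4 + x$
$\left(l{\left(-1 \right)} K{\left(-2 \right)} - 5\right) \left(-103\right) + J{\left(13,-8 \right)} = \left(\left(-1\right) \left(-2\right) - 5\right) \left(-103\right) + \left(4 - 8\right) = \left(2 - 5\right) \left(-103\right) - 4 = \left(-3\right) \left(-103\right) - 4 = 309 - 4 = 305$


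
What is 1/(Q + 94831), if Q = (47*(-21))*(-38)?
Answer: 1/132337 ≈ 7.5565e-6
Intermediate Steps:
Q = 37506 (Q = -987*(-38) = 37506)
1/(Q + 94831) = 1/(37506 + 94831) = 1/132337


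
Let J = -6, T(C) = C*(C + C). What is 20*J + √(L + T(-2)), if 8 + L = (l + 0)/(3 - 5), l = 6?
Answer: -120 + I*√3 ≈ -120.0 + 1.732*I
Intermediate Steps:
T(C) = 2*C² (T(C) = C*(2*C) = 2*C²)
L = -11 (L = -8 + (6 + 0)/(3 - 5) = -8 + 6/(-2) = -8 + 6*(-½) = -8 - 3 = -11)
20*J + √(L + T(-2)) = 20*(-6) + √(-11 + 2*(-2)²) = -120 + √(-11 + 2*4) = -120 + √(-11 + 8) = -120 + √(-3) = -120 + I*√3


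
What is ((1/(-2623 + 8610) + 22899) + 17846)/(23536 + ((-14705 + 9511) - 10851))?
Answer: 243940316/44848617 ≈ 5.4392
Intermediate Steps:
((1/(-2623 + 8610) + 22899) + 17846)/(23536 + ((-14705 + 9511) - 10851)) = ((1/5987 + 22899) + 17846)/(23536 + (-5194 - 10851)) = ((1/5987 + 22899) + 17846)/(23536 - 16045) = (137096314/5987 + 17846)/7491 = (243940316/5987)*(1/7491) = 243940316/44848617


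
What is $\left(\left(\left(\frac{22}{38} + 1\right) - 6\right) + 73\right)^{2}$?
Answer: $\frac{1697809}{361} \approx 4703.1$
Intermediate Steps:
$\left(\left(\left(\frac{22}{38} + 1\right) - 6\right) + 73\right)^{2} = \left(\left(\left(22 \cdot \frac{1}{38} + 1\right) - 6\right) + 73\right)^{2} = \left(\left(\left(\frac{11}{19} + 1\right) - 6\right) + 73\right)^{2} = \left(\left(\frac{30}{19} - 6\right) + 73\right)^{2} = \left(- \frac{84}{19} + 73\right)^{2} = \left(\frac{1303}{19}\right)^{2} = \frac{1697809}{361}$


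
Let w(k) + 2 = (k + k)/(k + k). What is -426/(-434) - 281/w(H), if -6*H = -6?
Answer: 61190/217 ≈ 281.98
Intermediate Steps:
H = 1 (H = -⅙*(-6) = 1)
w(k) = -1 (w(k) = -2 + (k + k)/(k + k) = -2 + (2*k)/((2*k)) = -2 + (2*k)*(1/(2*k)) = -2 + 1 = -1)
-426/(-434) - 281/w(H) = -426/(-434) - 281/(-1) = -426*(-1/434) - 281*(-1) = 213/217 + 281 = 61190/217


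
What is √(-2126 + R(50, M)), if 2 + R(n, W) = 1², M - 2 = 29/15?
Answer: I*√2127 ≈ 46.119*I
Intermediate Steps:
M = 59/15 (M = 2 + 29/15 = 59/15 ≈ 3.9333)
R(n, W) = -1 (R(n, W) = -2 + 1² = -2 + 1 = -1)
√(-2126 + R(50, M)) = √(-2126 - 1) = √(-2127) = I*√2127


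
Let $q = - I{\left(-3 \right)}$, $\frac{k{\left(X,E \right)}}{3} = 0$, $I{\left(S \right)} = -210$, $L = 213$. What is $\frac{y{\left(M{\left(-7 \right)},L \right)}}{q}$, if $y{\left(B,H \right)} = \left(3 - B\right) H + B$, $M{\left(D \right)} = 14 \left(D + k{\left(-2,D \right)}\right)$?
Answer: $\frac{4283}{42} \approx 101.98$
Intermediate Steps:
$k{\left(X,E \right)} = 0$ ($k{\left(X,E \right)} = 3 \cdot 0 = 0$)
$M{\left(D \right)} = 14 D$ ($M{\left(D \right)} = 14 \left(D + 0\right) = 14 D$)
$y{\left(B,H \right)} = B + H \left(3 - B\right)$ ($y{\left(B,H \right)} = H \left(3 - B\right) + B = B + H \left(3 - B\right)$)
$q = 210$ ($q = \left(-1\right) \left(-210\right) = 210$)
$\frac{y{\left(M{\left(-7 \right)},L \right)}}{q} = \frac{14 \left(-7\right) + 3 \cdot 213 - 14 \left(-7\right) 213}{210} = \left(-98 + 639 - \left(-98\right) 213\right) \frac{1}{210} = \left(-98 + 639 + 20874\right) \frac{1}{210} = 21415 \cdot \frac{1}{210} = \frac{4283}{42}$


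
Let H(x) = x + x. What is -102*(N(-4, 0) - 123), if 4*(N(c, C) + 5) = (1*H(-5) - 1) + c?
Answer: 26877/2 ≈ 13439.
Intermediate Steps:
H(x) = 2*x
N(c, C) = -31/4 + c/4 (N(c, C) = -5 + ((1*(2*(-5)) - 1) + c)/4 = -5 + ((1*(-10) - 1) + c)/4 = -5 + ((-10 - 1) + c)/4 = -5 + (-11 + c)/4 = -5 + (-11/4 + c/4) = -31/4 + c/4)
-102*(N(-4, 0) - 123) = -102*((-31/4 + (1/4)*(-4)) - 123) = -102*((-31/4 - 1) - 123) = -102*(-35/4 - 123) = -102*(-527/4) = 26877/2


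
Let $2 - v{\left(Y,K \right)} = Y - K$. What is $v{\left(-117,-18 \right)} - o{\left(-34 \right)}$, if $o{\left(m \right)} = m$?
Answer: $135$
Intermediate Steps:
$v{\left(Y,K \right)} = 2 + K - Y$ ($v{\left(Y,K \right)} = 2 - \left(Y - K\right) = 2 + \left(K - Y\right) = 2 + K - Y$)
$v{\left(-117,-18 \right)} - o{\left(-34 \right)} = \left(2 - 18 - -117\right) - -34 = \left(2 - 18 + 117\right) + 34 = 101 + 34 = 135$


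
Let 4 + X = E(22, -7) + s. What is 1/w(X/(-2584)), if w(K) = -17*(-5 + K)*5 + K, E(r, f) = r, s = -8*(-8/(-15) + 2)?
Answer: 95/40368 ≈ 0.0023533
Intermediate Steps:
s = -304/15 (s = -8*(-8*(-1/15) + 2) = -8*(8/15 + 2) = -8*38/15 = -304/15 ≈ -20.267)
X = -34/15 (X = -4 + (22 - 304/15) = -4 + 26/15 = -34/15 ≈ -2.2667)
w(K) = 425 - 84*K (w(K) = -17*(-25 + 5*K) + K = (425 - 85*K) + K = 425 - 84*K)
1/w(X/(-2584)) = 1/(425 - (-952)/(5*(-2584))) = 1/(425 - (-952)*(-1)/(5*2584)) = 1/(425 - 84*1/1140) = 1/(425 - 7/95) = 1/(40368/95) = 95/40368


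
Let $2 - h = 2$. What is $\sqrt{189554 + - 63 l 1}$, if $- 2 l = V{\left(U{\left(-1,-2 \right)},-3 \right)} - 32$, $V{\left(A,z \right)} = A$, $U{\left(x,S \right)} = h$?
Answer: $\sqrt{188546} \approx 434.22$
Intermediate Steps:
$h = 0$ ($h = 2 - 2 = 0$)
$U{\left(x,S \right)} = 0$
$l = 16$ ($l = - \frac{0 - 32}{2} = \left(- \frac{1}{2}\right) \left(-32\right) = 16$)
$\sqrt{189554 + - 63 l 1} = \sqrt{189554 + \left(-63\right) 16 \cdot 1} = \sqrt{189554 - 1008} = \sqrt{188546}$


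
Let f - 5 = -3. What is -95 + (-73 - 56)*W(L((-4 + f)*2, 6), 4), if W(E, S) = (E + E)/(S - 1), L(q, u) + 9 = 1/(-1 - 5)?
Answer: 2080/3 ≈ 693.33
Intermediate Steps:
f = 2 (f = 5 - 3 = 2)
L(q, u) = -55/6 (L(q, u) = -9 + 1/(-1 - 5) = -9 + 1/(-6) = -9 - ⅙ = -55/6)
W(E, S) = 2*E/(-1 + S) (W(E, S) = (2*E)/(-1 + S) = 2*E/(-1 + S))
-95 + (-73 - 56)*W(L((-4 + f)*2, 6), 4) = -95 + (-73 - 56)*(2*(-55/6)/(-1 + 4)) = -95 - 258*(-55)/(6*3) = -95 - 129*(-55/9) = -95 + 2365/3 = 2080/3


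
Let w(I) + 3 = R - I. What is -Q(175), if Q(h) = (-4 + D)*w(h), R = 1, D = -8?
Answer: -2124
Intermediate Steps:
w(I) = -2 - I (w(I) = -3 + (1 - I) = -2 - I)
Q(h) = 24 + 12*h (Q(h) = (-4 - 8)*(-2 - h) = -12*(-2 - h) = 24 + 12*h)
-Q(175) = -(24 + 12*175) = -(24 + 2100) = -1*2124 = -2124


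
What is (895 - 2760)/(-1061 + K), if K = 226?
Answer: 373/167 ≈ 2.2335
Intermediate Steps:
(895 - 2760)/(-1061 + K) = (895 - 2760)/(-1061 + 226) = -1865/(-835) = -1865*(-1/835) = 373/167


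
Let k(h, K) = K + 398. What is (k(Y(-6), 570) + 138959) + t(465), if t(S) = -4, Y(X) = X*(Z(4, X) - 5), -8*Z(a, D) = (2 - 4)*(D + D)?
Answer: 139923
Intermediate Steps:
Z(a, D) = D/2 (Z(a, D) = -(2 - 4)*(D + D)/8 = -(-1)*2*D/4 = -(-1)*D/2 = D/2)
Y(X) = X*(-5 + X/2) (Y(X) = X*(X/2 - 5) = X*(-5 + X/2))
k(h, K) = 398 + K
(k(Y(-6), 570) + 138959) + t(465) = ((398 + 570) + 138959) - 4 = (968 + 138959) - 4 = 139927 - 4 = 139923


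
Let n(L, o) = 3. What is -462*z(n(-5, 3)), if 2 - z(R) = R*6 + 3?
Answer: 8778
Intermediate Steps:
z(R) = -1 - 6*R (z(R) = 2 - (R*6 + 3) = 2 - (6*R + 3) = 2 - (3 + 6*R) = 2 + (-3 - 6*R) = -1 - 6*R)
-462*z(n(-5, 3)) = -462*(-1 - 6*3) = -462*(-1 - 18) = -462*(-19) = 8778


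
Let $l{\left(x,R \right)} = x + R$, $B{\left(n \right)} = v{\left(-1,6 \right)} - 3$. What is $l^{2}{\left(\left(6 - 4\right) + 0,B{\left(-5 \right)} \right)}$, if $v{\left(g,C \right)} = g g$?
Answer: $0$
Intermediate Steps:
$v{\left(g,C \right)} = g^{2}$
$B{\left(n \right)} = -2$ ($B{\left(n \right)} = \left(-1\right)^{2} - 3 = 1 - 3 = -2$)
$l{\left(x,R \right)} = R + x$
$l^{2}{\left(\left(6 - 4\right) + 0,B{\left(-5 \right)} \right)} = \left(-2 + \left(\left(6 - 4\right) + 0\right)\right)^{2} = \left(-2 + \left(2 + 0\right)\right)^{2} = \left(-2 + 2\right)^{2} = 0^{2} = 0$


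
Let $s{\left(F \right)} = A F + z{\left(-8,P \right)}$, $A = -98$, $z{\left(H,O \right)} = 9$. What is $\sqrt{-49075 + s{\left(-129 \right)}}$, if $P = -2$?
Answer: $2 i \sqrt{9106} \approx 190.85 i$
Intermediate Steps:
$s{\left(F \right)} = 9 - 98 F$ ($s{\left(F \right)} = - 98 F + 9 = 9 - 98 F$)
$\sqrt{-49075 + s{\left(-129 \right)}} = \sqrt{-49075 + \left(9 - -12642\right)} = \sqrt{-49075 + \left(9 + 12642\right)} = \sqrt{-49075 + 12651} = \sqrt{-36424} = 2 i \sqrt{9106}$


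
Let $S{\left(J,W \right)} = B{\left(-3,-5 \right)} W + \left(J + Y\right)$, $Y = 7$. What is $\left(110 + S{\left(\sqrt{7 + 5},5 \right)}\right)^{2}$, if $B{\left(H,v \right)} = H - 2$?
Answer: $8476 + 368 \sqrt{3} \approx 9113.4$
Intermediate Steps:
$B{\left(H,v \right)} = -2 + H$ ($B{\left(H,v \right)} = H - 2 = -2 + H$)
$S{\left(J,W \right)} = 7 + J - 5 W$ ($S{\left(J,W \right)} = \left(-2 - 3\right) W + \left(J + 7\right) = - 5 W + \left(7 + J\right) = 7 + J - 5 W$)
$\left(110 + S{\left(\sqrt{7 + 5},5 \right)}\right)^{2} = \left(110 + \left(7 + \sqrt{7 + 5} - 25\right)\right)^{2} = \left(110 + \left(7 + \sqrt{12} - 25\right)\right)^{2} = \left(110 + \left(7 + 2 \sqrt{3} - 25\right)\right)^{2} = \left(110 - \left(18 - 2 \sqrt{3}\right)\right)^{2} = \left(92 + 2 \sqrt{3}\right)^{2}$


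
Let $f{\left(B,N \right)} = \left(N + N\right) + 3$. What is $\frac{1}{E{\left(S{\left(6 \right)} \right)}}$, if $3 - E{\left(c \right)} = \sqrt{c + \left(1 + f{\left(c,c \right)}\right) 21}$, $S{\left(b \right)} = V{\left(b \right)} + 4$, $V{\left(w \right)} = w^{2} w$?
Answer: $- \frac{3}{9535} - \frac{2 \sqrt{2386}}{9535} \approx -0.01056$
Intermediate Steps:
$f{\left(B,N \right)} = 3 + 2 N$ ($f{\left(B,N \right)} = 2 N + 3 = 3 + 2 N$)
$V{\left(w \right)} = w^{3}$
$S{\left(b \right)} = 4 + b^{3}$ ($S{\left(b \right)} = b^{3} + 4 = 4 + b^{3}$)
$E{\left(c \right)} = 3 - \sqrt{84 + 43 c}$ ($E{\left(c \right)} = 3 - \sqrt{c + \left(1 + \left(3 + 2 c\right)\right) 21} = 3 - \sqrt{c + \left(4 + 2 c\right) 21} = 3 - \sqrt{c + \left(84 + 42 c\right)} = 3 - \sqrt{84 + 43 c}$)
$\frac{1}{E{\left(S{\left(6 \right)} \right)}} = \frac{1}{3 - \sqrt{84 + 43 \left(4 + 6^{3}\right)}} = \frac{1}{3 - \sqrt{84 + 43 \left(4 + 216\right)}} = \frac{1}{3 - \sqrt{84 + 43 \cdot 220}} = \frac{1}{3 - \sqrt{84 + 9460}} = \frac{1}{3 - \sqrt{9544}} = \frac{1}{3 - 2 \sqrt{2386}}$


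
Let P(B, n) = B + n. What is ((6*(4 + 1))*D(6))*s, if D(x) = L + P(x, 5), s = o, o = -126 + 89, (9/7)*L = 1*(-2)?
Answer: -31450/3 ≈ -10483.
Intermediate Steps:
L = -14/9 (L = 7*(1*(-2))/9 = (7/9)*(-2) = -14/9 ≈ -1.5556)
o = -37
s = -37
D(x) = 31/9 + x (D(x) = -14/9 + (x + 5) = -14/9 + (5 + x) = 31/9 + x)
((6*(4 + 1))*D(6))*s = ((6*(4 + 1))*(31/9 + 6))*(-37) = ((6*5)*(85/9))*(-37) = (30*(85/9))*(-37) = (850/3)*(-37) = -31450/3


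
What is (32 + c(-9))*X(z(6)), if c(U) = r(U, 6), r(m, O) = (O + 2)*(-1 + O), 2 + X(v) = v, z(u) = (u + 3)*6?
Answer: 3744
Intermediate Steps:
z(u) = 18 + 6*u (z(u) = (3 + u)*6 = 18 + 6*u)
X(v) = -2 + v
r(m, O) = (-1 + O)*(2 + O) (r(m, O) = (2 + O)*(-1 + O) = (-1 + O)*(2 + O))
c(U) = 40 (c(U) = -2 + 6 + 6² = -2 + 6 + 36 = 40)
(32 + c(-9))*X(z(6)) = (32 + 40)*(-2 + (18 + 6*6)) = 72*(-2 + (18 + 36)) = 72*(-2 + 54) = 72*52 = 3744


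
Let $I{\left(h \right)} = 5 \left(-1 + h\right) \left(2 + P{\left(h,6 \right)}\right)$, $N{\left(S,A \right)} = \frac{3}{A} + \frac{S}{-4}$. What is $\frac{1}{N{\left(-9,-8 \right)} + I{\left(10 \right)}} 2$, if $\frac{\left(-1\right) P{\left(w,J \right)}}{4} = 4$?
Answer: $- \frac{16}{5025} \approx -0.0031841$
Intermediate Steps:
$P{\left(w,J \right)} = -16$ ($P{\left(w,J \right)} = \left(-4\right) 4 = -16$)
$N{\left(S,A \right)} = \frac{3}{A} - \frac{S}{4}$ ($N{\left(S,A \right)} = \frac{3}{A} + S \left(- \frac{1}{4}\right) = \frac{3}{A} - \frac{S}{4}$)
$I{\left(h \right)} = 70 - 70 h$ ($I{\left(h \right)} = 5 \left(-1 + h\right) \left(2 - 16\right) = 5 \left(-1 + h\right) \left(-14\right) = 5 \left(14 - 14 h\right) = 70 - 70 h$)
$\frac{1}{N{\left(-9,-8 \right)} + I{\left(10 \right)}} 2 = \frac{1}{\left(\frac{3}{-8} - - \frac{9}{4}\right) + \left(70 - 700\right)} 2 = \frac{1}{\left(3 \left(- \frac{1}{8}\right) + \frac{9}{4}\right) + \left(70 - 700\right)} 2 = \frac{1}{\left(- \frac{3}{8} + \frac{9}{4}\right) - 630} \cdot 2 = \frac{1}{\frac{15}{8} - 630} \cdot 2 = \frac{1}{- \frac{5025}{8}} \cdot 2 = \left(- \frac{8}{5025}\right) 2 = - \frac{16}{5025}$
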